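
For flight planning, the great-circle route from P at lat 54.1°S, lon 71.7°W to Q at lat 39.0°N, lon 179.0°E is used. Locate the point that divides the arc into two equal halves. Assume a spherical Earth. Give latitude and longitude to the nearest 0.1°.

≈ lat 12.7°S, lon 137.5°W

The haversine formula gives a central angle δ ≈ 2.292 rad (131.3°) between the endpoints.
Interpolate at f = 1/2 with slerp weights a = sin((1−f)δ)/sin δ ≈ 1.213, b = sin(fδ)/sin δ ≈ 1.213.
p = a·p₁ + b·p₂ ≈ (-0.719, -0.659, -0.219); φ = arcsin(p_z) ≈ -12.67°, λ = atan2(p_y, p_x) ≈ -137.51°.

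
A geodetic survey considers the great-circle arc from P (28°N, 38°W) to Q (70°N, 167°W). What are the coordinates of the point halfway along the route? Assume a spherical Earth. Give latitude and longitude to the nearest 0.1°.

Convert each endpoint to a unit vector on the sphere (x = cos φ cos λ, y = cos φ sin λ, z = sin φ).
The central angle between the endpoints is δ = arccos(p₁·p₂) ≈ 1.317 rad (75.5°).
Interpolate at f = 1/2 with slerp weights a = sin((1−f)δ)/sin δ ≈ 0.632, b = sin(fδ)/sin δ ≈ 0.632.
p = a·p₁ + b·p₂ ≈ (0.229, -0.392, 0.891); φ = arcsin(p_z) ≈ 62.98°, λ = atan2(p_y, p_x) ≈ -59.71°.

≈ (63.0°N, 59.7°W)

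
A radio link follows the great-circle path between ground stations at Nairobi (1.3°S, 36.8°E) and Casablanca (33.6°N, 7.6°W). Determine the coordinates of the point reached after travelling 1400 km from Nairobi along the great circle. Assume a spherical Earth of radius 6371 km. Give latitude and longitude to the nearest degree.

≈ (7°N, 28°E)

From cos δ = sin φ₁ sin φ₂ + cos φ₁ cos φ₂ cos Δλ, the central angle is δ ≈ 0.949 rad (54.4°). The total great-circle distance is δ·R ≈ 0.949 × 6371 ≈ 6047 km, so the target fraction is f = 1400/6047 ≈ 0.232.
Interpolate at f ≈ 0.232 with slerp weights a = sin((1−f)δ)/sin δ ≈ 0.820, b = sin(fδ)/sin δ ≈ 0.268.
p = a·p₁ + b·p₂ ≈ (0.878, 0.461, 0.130); φ = arcsin(p_z) ≈ 7.46°, λ = atan2(p_y, p_x) ≈ 27.73°.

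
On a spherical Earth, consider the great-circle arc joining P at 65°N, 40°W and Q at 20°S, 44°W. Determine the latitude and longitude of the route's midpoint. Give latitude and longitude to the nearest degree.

Convert each endpoint to a unit vector on the sphere (x = cos φ cos λ, y = cos φ sin λ, z = sin φ).
The central angle between the endpoints is δ = arccos(p₁·p₂) ≈ 1.485 rad (85.1°).
Interpolate at f = 1/2 with slerp weights a = sin((1−f)δ)/sin δ ≈ 0.678, b = sin(fδ)/sin δ ≈ 0.678.
p = a·p₁ + b·p₂ ≈ (0.678, -0.627, 0.383); φ = arcsin(p_z) ≈ 22.51°, λ = atan2(p_y, p_x) ≈ -42.76°.

≈ 23°N, 43°W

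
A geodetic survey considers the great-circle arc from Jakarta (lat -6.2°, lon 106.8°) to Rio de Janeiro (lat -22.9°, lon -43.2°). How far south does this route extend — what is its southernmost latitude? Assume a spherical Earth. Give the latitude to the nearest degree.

The great circle lies in the plane with unit normal n̂ = (p₁ × p₂)/|p₁ × p₂|.
Here n̂_z ≈ -0.694; the vertex latitude is φ_max = arccos|n̂_z| ≈ 46.1°.

≈ -46°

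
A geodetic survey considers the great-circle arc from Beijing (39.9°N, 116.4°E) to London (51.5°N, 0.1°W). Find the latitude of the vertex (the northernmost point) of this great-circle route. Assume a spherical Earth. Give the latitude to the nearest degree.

≈ 63°N

The great circle lies in the plane with unit normal n̂ = (p₁ × p₂)/|p₁ × p₂|.
Here n̂_z ≈ -0.446; the vertex latitude is φ_max = arccos|n̂_z| ≈ 63.5°.
Check via Clairaut: cos φ_max = |cos φ₁| · sin C = cos(39.9°)·sin(35.6°) ≈ 0.446, again giving ≈ 63.5°.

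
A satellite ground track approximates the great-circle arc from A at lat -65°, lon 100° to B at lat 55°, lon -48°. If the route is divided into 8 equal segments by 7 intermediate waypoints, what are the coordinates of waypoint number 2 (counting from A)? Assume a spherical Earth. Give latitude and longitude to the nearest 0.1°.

≈ lat -50.5°, lon 23.4°

Convert each endpoint to a unit vector on the sphere (x = cos φ cos λ, y = cos φ sin λ, z = sin φ).
The central angle between the endpoints is δ = arccos(p₁·p₂) ≈ 2.818 rad (161.4°).
Interpolate at f = 2/8 with slerp weights a = sin((1−f)δ)/sin δ ≈ 2.690, b = sin(fδ)/sin δ ≈ 2.034.
p = a·p₁ + b·p₂ ≈ (0.583, 0.253, -0.772); φ = arcsin(p_z) ≈ -50.53°, λ = atan2(p_y, p_x) ≈ 23.42°.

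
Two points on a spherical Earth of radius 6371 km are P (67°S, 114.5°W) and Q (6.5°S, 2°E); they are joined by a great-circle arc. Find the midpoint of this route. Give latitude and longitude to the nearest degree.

≈ (49°S, 21°W)

Write both endpoints as unit vectors p₁, p₂ with components (cos φ cos λ, cos φ sin λ, sin φ).
The central angle between the endpoints is δ = arccos(p₁·p₂) ≈ 1.640 rad (94.0°).
Interpolate at f = 1/2 with slerp weights a = sin((1−f)δ)/sin δ ≈ 0.733, b = sin(fδ)/sin δ ≈ 0.733.
p = a·p₁ + b·p₂ ≈ (0.609, -0.235, -0.758); φ = arcsin(p_z) ≈ -49.25°, λ = atan2(p_y, p_x) ≈ -21.11°.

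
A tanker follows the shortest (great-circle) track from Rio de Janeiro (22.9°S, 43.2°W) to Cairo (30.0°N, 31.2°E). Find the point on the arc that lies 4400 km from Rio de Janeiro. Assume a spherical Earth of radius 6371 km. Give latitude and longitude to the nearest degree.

≈ (1°N, 11°W)

The haversine formula gives a central angle δ ≈ 1.551 rad (88.9°) between the endpoints. The total great-circle distance is δ·R ≈ 1.551 × 6371 ≈ 9880 km, so the target fraction is f = 4400/9880 ≈ 0.445.
Interpolate at f ≈ 0.445 with slerp weights a = sin((1−f)δ)/sin δ ≈ 0.758, b = sin(fδ)/sin δ ≈ 0.637.
p = a·p₁ + b·p₂ ≈ (0.981, -0.192, 0.024); φ = arcsin(p_z) ≈ 1.35°, λ = atan2(p_y, p_x) ≈ -11.09°.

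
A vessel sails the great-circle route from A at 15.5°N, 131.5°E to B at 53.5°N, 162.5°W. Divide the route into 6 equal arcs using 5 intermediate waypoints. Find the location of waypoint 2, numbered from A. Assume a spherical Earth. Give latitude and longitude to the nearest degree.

≈ 32°N, 146°E

From cos δ = sin φ₁ sin φ₂ + cos φ₁ cos φ₂ cos Δλ, the central angle is δ ≈ 1.106 rad (63.4°).
Interpolate at f = 2/6 with slerp weights a = sin((1−f)δ)/sin δ ≈ 0.752, b = sin(fδ)/sin δ ≈ 0.403.
p = a·p₁ + b·p₂ ≈ (-0.709, 0.471, 0.525); φ = arcsin(p_z) ≈ 31.68°, λ = atan2(p_y, p_x) ≈ 146.42°.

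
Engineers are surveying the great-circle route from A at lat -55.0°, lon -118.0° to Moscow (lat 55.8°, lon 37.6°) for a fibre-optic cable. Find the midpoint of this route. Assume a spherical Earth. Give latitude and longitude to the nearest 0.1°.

≈ lat 1.9°, lon -42.9°

Convert each endpoint to a unit vector on the sphere (x = cos φ cos λ, y = cos φ sin λ, z = sin φ).
The central angle between the endpoints is δ = arccos(p₁·p₂) ≈ 2.901 rad (166.2°).
Interpolate at f = 1/2 with slerp weights a = sin((1−f)δ)/sin δ ≈ 4.160, b = sin(fδ)/sin δ ≈ 4.160.
p = a·p₁ + b·p₂ ≈ (0.732, -0.680, 0.033); φ = arcsin(p_z) ≈ 1.89°, λ = atan2(p_y, p_x) ≈ -42.88°.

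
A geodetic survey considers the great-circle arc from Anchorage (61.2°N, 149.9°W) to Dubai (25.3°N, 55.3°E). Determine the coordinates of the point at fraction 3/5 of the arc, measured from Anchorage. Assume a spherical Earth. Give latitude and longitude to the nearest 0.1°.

≈ 60.4°N, 69.6°E

Write both endpoints as unit vectors p₁, p₂ with components (cos φ cos λ, cos φ sin λ, sin φ).
The central angle between the endpoints is δ = arccos(p₁·p₂) ≈ 1.590 rad (91.1°).
Interpolate at f = 3/5 with slerp weights a = sin((1−f)δ)/sin δ ≈ 0.594, b = sin(fδ)/sin δ ≈ 0.816.
p = a·p₁ + b·p₂ ≈ (0.172, 0.463, 0.869); φ = arcsin(p_z) ≈ 60.40°, λ = atan2(p_y, p_x) ≈ 69.58°.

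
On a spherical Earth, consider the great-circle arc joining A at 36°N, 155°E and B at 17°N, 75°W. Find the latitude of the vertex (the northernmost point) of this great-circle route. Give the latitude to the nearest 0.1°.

The great circle lies in the plane with unit normal n̂ = (p₁ × p₂)/|p₁ × p₂|.
Here n̂_z ≈ +0.627; the vertex latitude is φ_max = arccos|n̂_z| ≈ 51.2°.
Check via Clairaut: cos φ_max = |cos φ₁| · sin C = cos(36.0°)·sin(50.8°) ≈ 0.627, again giving ≈ 51.2°.

≈ 51.2°N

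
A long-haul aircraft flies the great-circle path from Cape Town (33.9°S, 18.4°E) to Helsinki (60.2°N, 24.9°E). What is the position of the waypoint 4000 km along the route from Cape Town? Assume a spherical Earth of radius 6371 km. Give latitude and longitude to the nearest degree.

≈ 2°N, 20°E

From cos δ = sin φ₁ sin φ₂ + cos φ₁ cos φ₂ cos Δλ, the central angle is δ ≈ 1.645 rad (94.3°). The total great-circle distance is δ·R ≈ 1.645 × 6371 ≈ 10480 km, so the target fraction is f = 4000/10480 ≈ 0.382.
Interpolate at f ≈ 0.382 with slerp weights a = sin((1−f)δ)/sin δ ≈ 0.853, b = sin(fδ)/sin δ ≈ 0.589.
p = a·p₁ + b·p₂ ≈ (0.937, 0.347, 0.035); φ = arcsin(p_z) ≈ 2.03°, λ = atan2(p_y, p_x) ≈ 20.30°.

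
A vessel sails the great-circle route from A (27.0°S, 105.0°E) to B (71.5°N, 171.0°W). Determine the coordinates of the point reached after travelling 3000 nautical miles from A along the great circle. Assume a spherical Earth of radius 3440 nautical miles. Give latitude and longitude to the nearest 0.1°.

≈ (20.4°N, 121.3°E)

Convert each endpoint to a unit vector on the sphere (x = cos φ cos λ, y = cos φ sin λ, z = sin φ).
The central angle between the endpoints is δ = arccos(p₁·p₂) ≈ 1.983 rad (113.6°). The total great-circle distance is δ·R ≈ 1.983 × 3440 ≈ 6823 nmi, so the target fraction is f = 3000/6823 ≈ 0.440.
Interpolate at f ≈ 0.440 with slerp weights a = sin((1−f)δ)/sin δ ≈ 0.978, b = sin(fδ)/sin δ ≈ 0.836.
p = a·p₁ + b·p₂ ≈ (-0.488, 0.801, 0.348); φ = arcsin(p_z) ≈ 20.39°, λ = atan2(p_y, p_x) ≈ 121.34°.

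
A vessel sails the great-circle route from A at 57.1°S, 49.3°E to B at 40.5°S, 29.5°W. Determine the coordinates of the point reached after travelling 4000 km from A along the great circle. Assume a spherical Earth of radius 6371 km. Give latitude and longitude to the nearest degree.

The haversine formula gives a central angle δ ≈ 0.895 rad (51.3°) between the endpoints. The total great-circle distance is δ·R ≈ 0.895 × 6371 ≈ 5702 km, so the target fraction is f = 4000/5702 ≈ 0.701.
Interpolate at f ≈ 0.701 with slerp weights a = sin((1−f)δ)/sin δ ≈ 0.338, b = sin(fδ)/sin δ ≈ 0.753.
p = a·p₁ + b·p₂ ≈ (0.618, -0.143, -0.773); φ = arcsin(p_z) ≈ -50.63°, λ = atan2(p_y, p_x) ≈ -12.99°.

≈ 51°S, 13°W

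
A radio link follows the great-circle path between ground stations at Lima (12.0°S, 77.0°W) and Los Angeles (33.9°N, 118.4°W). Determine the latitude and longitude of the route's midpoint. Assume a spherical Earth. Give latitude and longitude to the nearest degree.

Write both endpoints as unit vectors p₁, p₂ with components (cos φ cos λ, cos φ sin λ, sin φ).
The central angle between the endpoints is δ = arccos(p₁·p₂) ≈ 1.055 rad (60.5°).
Interpolate at f = 1/2 with slerp weights a = sin((1−f)δ)/sin δ ≈ 0.579, b = sin(fδ)/sin δ ≈ 0.579.
p = a·p₁ + b·p₂ ≈ (-0.101, -0.974, 0.202); φ = arcsin(p_z) ≈ 11.68°, λ = atan2(p_y, p_x) ≈ -95.93°.

≈ 12°N, 96°W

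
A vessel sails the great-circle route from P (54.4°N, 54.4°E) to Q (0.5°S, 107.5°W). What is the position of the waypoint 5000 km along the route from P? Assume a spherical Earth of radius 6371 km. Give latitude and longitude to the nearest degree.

Convert each endpoint to a unit vector on the sphere (x = cos φ cos λ, y = cos φ sin λ, z = sin φ).
The central angle between the endpoints is δ = arccos(p₁·p₂) ≈ 2.166 rad (124.1°). The total great-circle distance is δ·R ≈ 2.166 × 6371 ≈ 13797 km, so the target fraction is f = 5000/13797 ≈ 0.362.
Interpolate at f ≈ 0.362 with slerp weights a = sin((1−f)δ)/sin δ ≈ 1.186, b = sin(fδ)/sin δ ≈ 0.853.
p = a·p₁ + b·p₂ ≈ (0.145, -0.253, 0.957); φ = arcsin(p_z) ≈ 73.06°, λ = atan2(p_y, p_x) ≈ -60.10°.

≈ (73°N, 60°W)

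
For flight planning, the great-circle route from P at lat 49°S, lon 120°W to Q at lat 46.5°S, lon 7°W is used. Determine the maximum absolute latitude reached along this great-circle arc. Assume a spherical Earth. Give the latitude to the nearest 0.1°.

≈ 63.4°S

The great circle lies in the plane with unit normal n̂ = (p₁ × p₂)/|p₁ × p₂|.
Here n̂_z ≈ +0.448; the vertex latitude is φ_max = arccos|n̂_z| ≈ 63.4°.
Check via Clairaut: cos φ_max = |cos φ₁| · sin C = cos(49.0°)·sin(137.0°) ≈ 0.448, again giving ≈ 63.4°.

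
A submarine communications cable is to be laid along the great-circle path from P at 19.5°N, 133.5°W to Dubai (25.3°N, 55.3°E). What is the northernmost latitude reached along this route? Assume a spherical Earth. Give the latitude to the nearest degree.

≈ 79°N

The great circle lies in the plane with unit normal n̂ = (p₁ × p₂)/|p₁ × p₂|.
Here n̂_z ≈ -0.182; the vertex latitude is φ_max = arccos|n̂_z| ≈ 79.5°.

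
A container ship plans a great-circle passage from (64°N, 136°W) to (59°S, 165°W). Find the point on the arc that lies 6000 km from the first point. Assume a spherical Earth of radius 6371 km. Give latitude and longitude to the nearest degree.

Convert each endpoint to a unit vector on the sphere (x = cos φ cos λ, y = cos φ sin λ, z = sin φ).
The central angle between the endpoints is δ = arccos(p₁·p₂) ≈ 2.181 rad (125.0°). The total great-circle distance is δ·R ≈ 2.181 × 6371 ≈ 13894 km, so the target fraction is f = 6000/13894 ≈ 0.432.
Interpolate at f ≈ 0.432 with slerp weights a = sin((1−f)δ)/sin δ ≈ 1.154, b = sin(fδ)/sin δ ≈ 0.987.
p = a·p₁ + b·p₂ ≈ (-0.855, -0.483, 0.191); φ = arcsin(p_z) ≈ 11.02°, λ = atan2(p_y, p_x) ≈ -150.54°.

≈ (11°N, 151°W)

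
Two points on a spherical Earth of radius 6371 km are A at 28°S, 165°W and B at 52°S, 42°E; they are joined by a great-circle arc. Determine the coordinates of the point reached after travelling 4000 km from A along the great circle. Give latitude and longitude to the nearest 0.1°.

≈ 61.4°S, 174.8°E

The haversine formula gives a central angle δ ≈ 1.685 rad (96.6°) between the endpoints. The total great-circle distance is δ·R ≈ 1.685 × 6371 ≈ 10738 km, so the target fraction is f = 4000/10738 ≈ 0.373.
Interpolate at f ≈ 0.373 with slerp weights a = sin((1−f)δ)/sin δ ≈ 0.877, b = sin(fδ)/sin δ ≈ 0.591.
p = a·p₁ + b·p₂ ≈ (-0.477, 0.043, -0.878); φ = arcsin(p_z) ≈ -61.36°, λ = atan2(p_y, p_x) ≈ 174.83°.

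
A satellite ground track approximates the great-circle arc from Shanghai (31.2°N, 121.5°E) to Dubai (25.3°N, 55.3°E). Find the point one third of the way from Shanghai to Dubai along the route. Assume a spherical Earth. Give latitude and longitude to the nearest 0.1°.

Convert each endpoint to a unit vector on the sphere (x = cos φ cos λ, y = cos φ sin λ, z = sin φ).
The central angle between the endpoints is δ = arccos(p₁·p₂) ≈ 1.008 rad (57.8°).
Interpolate at f = 1/3 with slerp weights a = sin((1−f)δ)/sin δ ≈ 0.736, b = sin(fδ)/sin δ ≈ 0.390.
p = a·p₁ + b·p₂ ≈ (-0.128, 0.827, 0.548); φ = arcsin(p_z) ≈ 33.22°, λ = atan2(p_y, p_x) ≈ 98.82°.

≈ 33.2°N, 98.8°E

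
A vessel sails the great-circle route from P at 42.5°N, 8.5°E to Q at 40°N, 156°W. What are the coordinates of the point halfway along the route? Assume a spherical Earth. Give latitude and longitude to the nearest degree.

Write both endpoints as unit vectors p₁, p₂ with components (cos φ cos λ, cos φ sin λ, sin φ).
The central angle between the endpoints is δ = arccos(p₁·p₂) ≈ 1.681 rad (96.3°).
Interpolate at f = 1/2 with slerp weights a = sin((1−f)δ)/sin δ ≈ 0.750, b = sin(fδ)/sin δ ≈ 0.750.
p = a·p₁ + b·p₂ ≈ (0.022, -0.152, 0.988); φ = arcsin(p_z) ≈ 81.17°, λ = atan2(p_y, p_x) ≈ -81.75°.

≈ 81°N, 82°W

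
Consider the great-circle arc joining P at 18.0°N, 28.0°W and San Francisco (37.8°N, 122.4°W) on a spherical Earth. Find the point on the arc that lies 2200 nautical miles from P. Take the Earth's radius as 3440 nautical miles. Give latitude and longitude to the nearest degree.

From cos δ = sin φ₁ sin φ₂ + cos φ₁ cos φ₂ cos Δλ, the central angle is δ ≈ 1.439 rad (82.4°). The total great-circle distance is δ·R ≈ 1.439 × 3440 ≈ 4949 nmi, so the target fraction is f = 2200/4949 ≈ 0.445.
Interpolate at f ≈ 0.445 with slerp weights a = sin((1−f)δ)/sin δ ≈ 0.723, b = sin(fδ)/sin δ ≈ 0.602.
p = a·p₁ + b·p₂ ≈ (0.352, -0.725, 0.592); φ = arcsin(p_z) ≈ 36.33°, λ = atan2(p_y, p_x) ≈ -64.07°.

≈ 36°N, 64°W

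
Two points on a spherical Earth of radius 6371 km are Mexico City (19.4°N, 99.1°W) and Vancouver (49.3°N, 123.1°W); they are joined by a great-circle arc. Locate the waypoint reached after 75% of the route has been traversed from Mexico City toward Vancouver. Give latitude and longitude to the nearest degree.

Write both endpoints as unit vectors p₁, p₂ with components (cos φ cos λ, cos φ sin λ, sin φ).
The central angle between the endpoints is δ = arccos(p₁·p₂) ≈ 0.620 rad (35.5°).
Interpolate at f = 0.75 with slerp weights a = sin((1−f)δ)/sin δ ≈ 0.266, b = sin(fδ)/sin δ ≈ 0.772.
p = a·p₁ + b·p₂ ≈ (-0.314, -0.669, 0.673); φ = arcsin(p_z) ≈ 42.33°, λ = atan2(p_y, p_x) ≈ -115.17°.

≈ (42°N, 115°W)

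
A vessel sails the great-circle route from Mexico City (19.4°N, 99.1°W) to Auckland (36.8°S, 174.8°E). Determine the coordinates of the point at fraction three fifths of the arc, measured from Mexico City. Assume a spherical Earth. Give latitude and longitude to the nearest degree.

≈ 18°S, 146°W

Convert each endpoint to a unit vector on the sphere (x = cos φ cos λ, y = cos φ sin λ, z = sin φ).
The central angle between the endpoints is δ = arccos(p₁·p₂) ≈ 1.719 rad (98.5°).
Interpolate at f = 3/5 with slerp weights a = sin((1−f)δ)/sin δ ≈ 0.642, b = sin(fδ)/sin δ ≈ 0.868.
p = a·p₁ + b·p₂ ≈ (-0.788, -0.535, -0.307); φ = arcsin(p_z) ≈ -17.85°, λ = atan2(p_y, p_x) ≈ -145.82°.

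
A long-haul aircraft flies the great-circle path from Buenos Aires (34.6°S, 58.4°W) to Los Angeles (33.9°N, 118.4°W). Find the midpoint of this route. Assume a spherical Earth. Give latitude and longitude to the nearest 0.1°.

Write both endpoints as unit vectors p₁, p₂ with components (cos φ cos λ, cos φ sin λ, sin φ).
The central angle between the endpoints is δ = arccos(p₁·p₂) ≈ 1.546 rad (88.6°).
Interpolate at f = 1/2 with slerp weights a = sin((1−f)δ)/sin δ ≈ 0.698, b = sin(fδ)/sin δ ≈ 0.698.
p = a·p₁ + b·p₂ ≈ (0.026, -1.000, -0.007); φ = arcsin(p_z) ≈ -0.40°, λ = atan2(p_y, p_x) ≈ -88.54°.

≈ 0.4°S, 88.5°W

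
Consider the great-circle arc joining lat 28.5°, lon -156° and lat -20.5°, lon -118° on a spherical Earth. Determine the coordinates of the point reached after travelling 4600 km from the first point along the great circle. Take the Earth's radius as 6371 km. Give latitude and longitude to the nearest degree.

Convert each endpoint to a unit vector on the sphere (x = cos φ cos λ, y = cos φ sin λ, z = sin φ).
The central angle between the endpoints is δ = arccos(p₁·p₂) ≈ 1.068 rad (61.2°). The total great-circle distance is δ·R ≈ 1.068 × 6371 ≈ 6807 km, so the target fraction is f = 4600/6807 ≈ 0.676.
Interpolate at f ≈ 0.676 with slerp weights a = sin((1−f)δ)/sin δ ≈ 0.387, b = sin(fδ)/sin δ ≈ 0.754.
p = a·p₁ + b·p₂ ≈ (-0.643, -0.762, -0.079); φ = arcsin(p_z) ≈ -4.55°, λ = atan2(p_y, p_x) ≈ -130.14°.

≈ lat -5°, lon -130°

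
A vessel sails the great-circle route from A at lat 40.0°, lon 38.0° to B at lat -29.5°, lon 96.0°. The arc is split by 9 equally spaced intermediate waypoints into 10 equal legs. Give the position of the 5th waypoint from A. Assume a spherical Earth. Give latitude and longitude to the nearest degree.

≈ lat 6°, lon 69°

Write both endpoints as unit vectors p₁, p₂ with components (cos φ cos λ, cos φ sin λ, sin φ).
The central angle between the endpoints is δ = arccos(p₁·p₂) ≈ 1.534 rad (87.9°).
Interpolate at f = 5/10 with slerp weights a = sin((1−f)δ)/sin δ ≈ 0.694, b = sin(fδ)/sin δ ≈ 0.694.
p = a·p₁ + b·p₂ ≈ (0.356, 0.929, 0.104); φ = arcsin(p_z) ≈ 5.99°, λ = atan2(p_y, p_x) ≈ 69.02°.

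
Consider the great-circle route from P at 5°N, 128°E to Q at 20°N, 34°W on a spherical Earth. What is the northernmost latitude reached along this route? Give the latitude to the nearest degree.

≈ 55°N

The great circle lies in the plane with unit normal n̂ = (p₁ × p₂)/|p₁ × p₂|.
Here n̂_z ≈ -0.568; the vertex latitude is φ_max = arccos|n̂_z| ≈ 55.4°.
Check via Clairaut: cos φ_max = |cos φ₁| · sin C = cos(5.0°)·sin(34.7°) ≈ 0.568, again giving ≈ 55.4°.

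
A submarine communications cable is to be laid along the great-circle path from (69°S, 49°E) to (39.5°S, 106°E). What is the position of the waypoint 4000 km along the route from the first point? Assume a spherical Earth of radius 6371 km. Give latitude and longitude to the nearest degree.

≈ (45°S, 102°E)

Write both endpoints as unit vectors p₁, p₂ with components (cos φ cos λ, cos φ sin λ, sin φ).
The central angle between the endpoints is δ = arccos(p₁·p₂) ≈ 0.731 rad (41.9°). The total great-circle distance is δ·R ≈ 0.731 × 6371 ≈ 4658 km, so the target fraction is f = 4000/4658 ≈ 0.859.
Interpolate at f ≈ 0.859 with slerp weights a = sin((1−f)δ)/sin δ ≈ 0.154, b = sin(fδ)/sin δ ≈ 0.880.
p = a·p₁ + b·p₂ ≈ (-0.151, 0.694, -0.704); φ = arcsin(p_z) ≈ -44.73°, λ = atan2(p_y, p_x) ≈ 102.26°.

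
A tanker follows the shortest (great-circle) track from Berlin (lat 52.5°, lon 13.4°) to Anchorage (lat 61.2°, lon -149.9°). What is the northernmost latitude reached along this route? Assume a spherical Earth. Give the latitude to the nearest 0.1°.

The great circle lies in the plane with unit normal n̂ = (p₁ × p₂)/|p₁ × p₂|.
Here n̂_z ≈ -0.093; the vertex latitude is φ_max = arccos|n̂_z| ≈ 84.7°.

≈ 84.7°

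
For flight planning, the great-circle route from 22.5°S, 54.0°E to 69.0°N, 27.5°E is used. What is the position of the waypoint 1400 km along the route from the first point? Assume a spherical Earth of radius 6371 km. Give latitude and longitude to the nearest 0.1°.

≈ 10.1°S, 52.0°E

The haversine formula gives a central angle δ ≈ 1.632 rad (93.5°) between the endpoints. The total great-circle distance is δ·R ≈ 1.632 × 6371 ≈ 10396 km, so the target fraction is f = 1400/10396 ≈ 0.135.
Interpolate at f ≈ 0.135 with slerp weights a = sin((1−f)δ)/sin δ ≈ 0.989, b = sin(fδ)/sin δ ≈ 0.218.
p = a·p₁ + b·p₂ ≈ (0.607, 0.776, -0.175); φ = arcsin(p_z) ≈ -10.06°, λ = atan2(p_y, p_x) ≈ 51.97°.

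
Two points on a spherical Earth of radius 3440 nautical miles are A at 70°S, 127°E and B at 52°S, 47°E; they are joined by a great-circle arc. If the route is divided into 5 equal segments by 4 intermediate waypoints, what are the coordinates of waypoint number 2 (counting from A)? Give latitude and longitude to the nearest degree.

From cos δ = sin φ₁ sin φ₂ + cos φ₁ cos φ₂ cos Δλ, the central angle is δ ≈ 0.681 rad (39.0°).
Interpolate at f = 2/5 with slerp weights a = sin((1−f)δ)/sin δ ≈ 0.631, b = sin(fδ)/sin δ ≈ 0.427.
p = a·p₁ + b·p₂ ≈ (0.050, 0.365, -0.930); φ = arcsin(p_z) ≈ -68.40°, λ = atan2(p_y, p_x) ≈ 82.27°.

≈ 68°S, 82°E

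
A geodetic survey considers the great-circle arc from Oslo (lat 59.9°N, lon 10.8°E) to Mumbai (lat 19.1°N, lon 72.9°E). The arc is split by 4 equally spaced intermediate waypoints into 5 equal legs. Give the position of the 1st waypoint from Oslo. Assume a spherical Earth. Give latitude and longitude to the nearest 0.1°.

≈ lat 55.1°N, lon 31.3°E

Convert each endpoint to a unit vector on the sphere (x = cos φ cos λ, y = cos φ sin λ, z = sin φ).
The central angle between the endpoints is δ = arccos(p₁·p₂) ≈ 1.042 rad (59.7°).
Interpolate at f = 1/5 with slerp weights a = sin((1−f)δ)/sin δ ≈ 0.857, b = sin(fδ)/sin δ ≈ 0.240.
p = a·p₁ + b·p₂ ≈ (0.489, 0.297, 0.820); φ = arcsin(p_z) ≈ 55.10°, λ = atan2(p_y, p_x) ≈ 31.27°.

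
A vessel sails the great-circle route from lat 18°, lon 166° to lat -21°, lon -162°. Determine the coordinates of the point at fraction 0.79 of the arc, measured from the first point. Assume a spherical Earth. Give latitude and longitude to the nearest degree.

Write both endpoints as unit vectors p₁, p₂ with components (cos φ cos λ, cos φ sin λ, sin φ).
The central angle between the endpoints is δ = arccos(p₁·p₂) ≈ 0.873 rad (50.0°).
Interpolate at f = 0.79 with slerp weights a = sin((1−f)δ)/sin δ ≈ 0.238, b = sin(fδ)/sin δ ≈ 0.830.
p = a·p₁ + b·p₂ ≈ (-0.957, -0.185, -0.224); φ = arcsin(p_z) ≈ -12.95°, λ = atan2(p_y, p_x) ≈ -169.07°.

≈ lat -13°, lon -169°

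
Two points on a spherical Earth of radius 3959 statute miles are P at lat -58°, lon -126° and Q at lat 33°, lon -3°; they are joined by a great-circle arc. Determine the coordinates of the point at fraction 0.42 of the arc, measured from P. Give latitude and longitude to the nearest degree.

≈ lat -32°, lon -49°

From cos δ = sin φ₁ sin φ₂ + cos φ₁ cos φ₂ cos Δλ, the central angle is δ ≈ 2.352 rad (134.7°).
Interpolate at f = 0.42 with slerp weights a = sin((1−f)δ)/sin δ ≈ 1.378, b = sin(fδ)/sin δ ≈ 1.175.
p = a·p₁ + b·p₂ ≈ (0.555, -0.642, -0.528); φ = arcsin(p_z) ≈ -31.90°, λ = atan2(p_y, p_x) ≈ -49.16°.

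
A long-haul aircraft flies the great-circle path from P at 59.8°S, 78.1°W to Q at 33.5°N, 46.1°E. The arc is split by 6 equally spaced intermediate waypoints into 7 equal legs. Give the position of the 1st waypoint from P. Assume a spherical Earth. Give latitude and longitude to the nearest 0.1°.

≈ 57.8°S, 40.5°W

Write both endpoints as unit vectors p₁, p₂ with components (cos φ cos λ, cos φ sin λ, sin φ).
The central angle between the endpoints is δ = arccos(p₁·p₂) ≈ 2.364 rad (135.5°).
Interpolate at f = 1/7 with slerp weights a = sin((1−f)δ)/sin δ ≈ 1.280, b = sin(fδ)/sin δ ≈ 0.472.
p = a·p₁ + b·p₂ ≈ (0.406, -0.346, -0.846); φ = arcsin(p_z) ≈ -57.75°, λ = atan2(p_y, p_x) ≈ -40.46°.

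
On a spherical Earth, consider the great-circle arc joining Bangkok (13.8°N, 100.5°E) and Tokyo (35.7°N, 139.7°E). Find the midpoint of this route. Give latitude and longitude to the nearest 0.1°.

≈ (26.1°N, 118.3°E)

Convert each endpoint to a unit vector on the sphere (x = cos φ cos λ, y = cos φ sin λ, z = sin φ).
The central angle between the endpoints is δ = arccos(p₁·p₂) ≈ 0.722 rad (41.4°).
Interpolate at f = 1/2 with slerp weights a = sin((1−f)δ)/sin δ ≈ 0.534, b = sin(fδ)/sin δ ≈ 0.534.
p = a·p₁ + b·p₂ ≈ (-0.426, 0.791, 0.439); φ = arcsin(p_z) ≈ 26.06°, λ = atan2(p_y, p_x) ≈ 118.28°.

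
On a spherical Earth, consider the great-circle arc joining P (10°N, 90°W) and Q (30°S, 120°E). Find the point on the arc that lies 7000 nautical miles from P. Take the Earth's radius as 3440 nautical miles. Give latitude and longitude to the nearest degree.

≈ (40°S, 154°E)

Write both endpoints as unit vectors p₁, p₂ with components (cos φ cos λ, cos φ sin λ, sin φ).
The central angle between the endpoints is δ = arccos(p₁·p₂) ≈ 2.542 rad (145.6°). The total great-circle distance is δ·R ≈ 2.542 × 3440 ≈ 8744 nmi, so the target fraction is f = 7000/8744 ≈ 0.801.
Interpolate at f ≈ 0.801 with slerp weights a = sin((1−f)δ)/sin δ ≈ 0.860, b = sin(fδ)/sin δ ≈ 1.584.
p = a·p₁ + b·p₂ ≈ (-0.686, 0.341, -0.643); φ = arcsin(p_z) ≈ -39.99°, λ = atan2(p_y, p_x) ≈ 153.55°.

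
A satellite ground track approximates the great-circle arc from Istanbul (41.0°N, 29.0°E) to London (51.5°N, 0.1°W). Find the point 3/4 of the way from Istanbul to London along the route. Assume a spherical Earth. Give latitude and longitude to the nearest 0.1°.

≈ (49.6°N, 8.2°E)

Convert each endpoint to a unit vector on the sphere (x = cos φ cos λ, y = cos φ sin λ, z = sin φ).
The central angle between the endpoints is δ = arccos(p₁·p₂) ≈ 0.393 rad (22.5°).
Interpolate at f = 3/4 with slerp weights a = sin((1−f)δ)/sin δ ≈ 0.256, b = sin(fδ)/sin δ ≈ 0.759.
p = a·p₁ + b·p₂ ≈ (0.641, 0.093, 0.762); φ = arcsin(p_z) ≈ 49.61°, λ = atan2(p_y, p_x) ≈ 8.24°.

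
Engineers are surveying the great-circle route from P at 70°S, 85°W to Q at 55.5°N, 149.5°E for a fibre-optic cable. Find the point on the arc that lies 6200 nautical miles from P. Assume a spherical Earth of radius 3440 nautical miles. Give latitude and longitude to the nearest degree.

≈ 11°N, 177°E

Write both endpoints as unit vectors p₁, p₂ with components (cos φ cos λ, cos φ sin λ, sin φ).
The central angle between the endpoints is δ = arccos(p₁·p₂) ≈ 2.661 rad (152.5°). The total great-circle distance is δ·R ≈ 2.661 × 3440 ≈ 9155 nmi, so the target fraction is f = 6200/9155 ≈ 0.677.
Interpolate at f ≈ 0.677 with slerp weights a = sin((1−f)δ)/sin δ ≈ 1.639, b = sin(fδ)/sin δ ≈ 2.107.
p = a·p₁ + b·p₂ ≈ (-0.979, 0.047, 0.196); φ = arcsin(p_z) ≈ 11.30°, λ = atan2(p_y, p_x) ≈ 177.24°.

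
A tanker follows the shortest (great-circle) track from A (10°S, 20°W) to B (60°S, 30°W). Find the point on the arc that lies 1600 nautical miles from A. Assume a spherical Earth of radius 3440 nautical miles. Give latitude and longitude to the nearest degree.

≈ (36°S, 24°W)

From cos δ = sin φ₁ sin φ₂ + cos φ₁ cos φ₂ cos Δλ, the central angle is δ ≈ 0.882 rad (50.6°). The total great-circle distance is δ·R ≈ 0.882 × 3440 ≈ 3035 nmi, so the target fraction is f = 1600/3035 ≈ 0.527.
Interpolate at f ≈ 0.527 with slerp weights a = sin((1−f)δ)/sin δ ≈ 0.525, b = sin(fδ)/sin δ ≈ 0.581.
p = a·p₁ + b·p₂ ≈ (0.737, -0.322, -0.594); φ = arcsin(p_z) ≈ -36.45°, λ = atan2(p_y, p_x) ≈ -23.59°.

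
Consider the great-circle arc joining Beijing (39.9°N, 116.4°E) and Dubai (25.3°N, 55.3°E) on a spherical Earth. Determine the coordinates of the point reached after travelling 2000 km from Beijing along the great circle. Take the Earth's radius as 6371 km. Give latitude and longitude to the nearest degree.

Write both endpoints as unit vectors p₁, p₂ with components (cos φ cos λ, cos φ sin λ, sin φ).
The central angle between the endpoints is δ = arccos(p₁·p₂) ≈ 0.916 rad (52.5°). The total great-circle distance is δ·R ≈ 0.916 × 6371 ≈ 5833 km, so the target fraction is f = 2000/5833 ≈ 0.343.
Interpolate at f ≈ 0.343 with slerp weights a = sin((1−f)δ)/sin δ ≈ 0.714, b = sin(fδ)/sin δ ≈ 0.389.
p = a·p₁ + b·p₂ ≈ (-0.043, 0.780, 0.624); φ = arcsin(p_z) ≈ 38.63°, λ = atan2(p_y, p_x) ≈ 93.16°.

≈ (39°N, 93°E)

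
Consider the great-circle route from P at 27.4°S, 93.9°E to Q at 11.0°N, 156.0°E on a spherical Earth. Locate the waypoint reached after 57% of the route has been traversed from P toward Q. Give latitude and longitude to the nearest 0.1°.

Write both endpoints as unit vectors p₁, p₂ with components (cos φ cos λ, cos φ sin λ, sin φ).
The central angle between the endpoints is δ = arccos(p₁·p₂) ≈ 1.245 rad (71.3°).
Interpolate at f = 0.57 with slerp weights a = sin((1−f)δ)/sin δ ≈ 0.538, b = sin(fδ)/sin δ ≈ 0.688.
p = a·p₁ + b·p₂ ≈ (-0.649, 0.752, -0.117); φ = arcsin(p_z) ≈ -6.69°, λ = atan2(p_y, p_x) ≈ 130.82°.

≈ 6.7°S, 130.8°E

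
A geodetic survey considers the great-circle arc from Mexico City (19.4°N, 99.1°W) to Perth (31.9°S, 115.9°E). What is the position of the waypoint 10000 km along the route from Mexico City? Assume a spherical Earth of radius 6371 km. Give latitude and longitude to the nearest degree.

≈ 27°S, 179°W

The haversine formula gives a central angle δ ≈ 2.553 rad (146.3°) between the endpoints. The total great-circle distance is δ·R ≈ 2.553 × 6371 ≈ 16262 km, so the target fraction is f = 10000/16262 ≈ 0.615.
Interpolate at f ≈ 0.615 with slerp weights a = sin((1−f)δ)/sin δ ≈ 1.498, b = sin(fδ)/sin δ ≈ 1.800.
p = a·p₁ + b·p₂ ≈ (-0.891, -0.020, -0.454); φ = arcsin(p_z) ≈ -26.98°, λ = atan2(p_y, p_x) ≈ -178.69°.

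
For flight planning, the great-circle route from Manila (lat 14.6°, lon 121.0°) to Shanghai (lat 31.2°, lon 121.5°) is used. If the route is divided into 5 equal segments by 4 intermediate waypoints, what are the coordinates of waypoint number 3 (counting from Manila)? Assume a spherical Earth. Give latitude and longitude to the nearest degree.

≈ lat 25°, lon 121°

Write both endpoints as unit vectors p₁, p₂ with components (cos φ cos λ, cos φ sin λ, sin φ).
The central angle between the endpoints is δ = arccos(p₁·p₂) ≈ 0.290 rad (16.6°).
Interpolate at f = 3/5 with slerp weights a = sin((1−f)δ)/sin δ ≈ 0.405, b = sin(fδ)/sin δ ≈ 0.605.
p = a·p₁ + b·p₂ ≈ (-0.472, 0.777, 0.416); φ = arcsin(p_z) ≈ 24.56°, λ = atan2(p_y, p_x) ≈ 121.28°.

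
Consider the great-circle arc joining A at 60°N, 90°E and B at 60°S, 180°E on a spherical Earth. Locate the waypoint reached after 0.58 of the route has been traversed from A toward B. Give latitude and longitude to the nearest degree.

≈ 10°S, 139°E

Convert each endpoint to a unit vector on the sphere (x = cos φ cos λ, y = cos φ sin λ, z = sin φ).
The central angle between the endpoints is δ = arccos(p₁·p₂) ≈ 2.419 rad (138.6°).
Interpolate at f = 0.58 with slerp weights a = sin((1−f)δ)/sin δ ≈ 1.285, b = sin(fδ)/sin δ ≈ 1.491.
p = a·p₁ + b·p₂ ≈ (-0.745, 0.643, -0.178); φ = arcsin(p_z) ≈ -10.26°, λ = atan2(p_y, p_x) ≈ 139.24°.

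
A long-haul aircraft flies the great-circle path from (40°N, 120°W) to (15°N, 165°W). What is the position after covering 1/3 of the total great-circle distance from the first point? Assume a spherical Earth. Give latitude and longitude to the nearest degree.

Write both endpoints as unit vectors p₁, p₂ with components (cos φ cos λ, cos φ sin λ, sin φ).
The central angle between the endpoints is δ = arccos(p₁·p₂) ≈ 0.810 rad (46.4°).
Interpolate at f = 1/3 with slerp weights a = sin((1−f)δ)/sin δ ≈ 0.710, b = sin(fδ)/sin δ ≈ 0.368.
p = a·p₁ + b·p₂ ≈ (-0.615, -0.563, 0.552); φ = arcsin(p_z) ≈ 33.48°, λ = atan2(p_y, p_x) ≈ -137.55°.

≈ (33°N, 138°W)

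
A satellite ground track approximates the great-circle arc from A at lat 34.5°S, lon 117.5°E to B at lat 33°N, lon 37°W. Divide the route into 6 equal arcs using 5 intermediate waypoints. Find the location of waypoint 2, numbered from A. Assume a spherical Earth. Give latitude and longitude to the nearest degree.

≈ lat 18°S, lon 61°E

From cos δ = sin φ₁ sin φ₂ + cos φ₁ cos φ₂ cos Δλ, the central angle is δ ≈ 2.772 rad (158.8°).
Interpolate at f = 2/6 with slerp weights a = sin((1−f)δ)/sin δ ≈ 2.660, b = sin(fδ)/sin δ ≈ 2.207.
p = a·p₁ + b·p₂ ≈ (0.466, 0.831, -0.305); φ = arcsin(p_z) ≈ -17.75°, λ = atan2(p_y, p_x) ≈ 60.73°.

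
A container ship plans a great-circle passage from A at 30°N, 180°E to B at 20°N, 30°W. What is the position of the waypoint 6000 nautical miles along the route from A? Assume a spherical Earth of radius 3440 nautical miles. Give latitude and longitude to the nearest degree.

≈ 39°N, 44°W

Write both endpoints as unit vectors p₁, p₂ with components (cos φ cos λ, cos φ sin λ, sin φ).
The central angle between the endpoints is δ = arccos(p₁·p₂) ≈ 2.134 rad (122.3°). The total great-circle distance is δ·R ≈ 2.134 × 3440 ≈ 7340 nmi, so the target fraction is f = 6000/7340 ≈ 0.817.
Interpolate at f ≈ 0.817 with slerp weights a = sin((1−f)δ)/sin δ ≈ 0.449, b = sin(fδ)/sin δ ≈ 1.165.
p = a·p₁ + b·p₂ ≈ (0.559, -0.547, 0.623); φ = arcsin(p_z) ≈ 38.53°, λ = atan2(p_y, p_x) ≈ -44.40°.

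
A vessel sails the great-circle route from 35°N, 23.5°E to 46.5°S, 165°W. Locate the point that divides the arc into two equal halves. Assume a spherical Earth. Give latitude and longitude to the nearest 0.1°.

From cos δ = sin φ₁ sin φ₂ + cos φ₁ cos φ₂ cos Δλ, the central angle is δ ≈ 2.912 rad (166.8°).
Interpolate at f = 1/2 with slerp weights a = sin((1−f)δ)/sin δ ≈ 4.363, b = sin(fδ)/sin δ ≈ 4.363.
p = a·p₁ + b·p₂ ≈ (0.377, 0.648, -0.662); φ = arcsin(p_z) ≈ -41.47°, λ = atan2(p_y, p_x) ≈ 59.83°.

≈ 41.5°S, 59.8°E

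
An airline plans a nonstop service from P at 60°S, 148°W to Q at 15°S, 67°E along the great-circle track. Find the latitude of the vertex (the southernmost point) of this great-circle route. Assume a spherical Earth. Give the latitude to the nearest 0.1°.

≈ 73.7°S

The great circle lies in the plane with unit normal n̂ = (p₁ × p₂)/|p₁ × p₂|.
Here n̂_z ≈ -0.281; the vertex latitude is φ_max = arccos|n̂_z| ≈ 73.7°.
Check via Clairaut: cos φ_max = |cos φ₁| · sin C = cos(60.0°)·sin(145.8°) ≈ 0.281, again giving ≈ 73.7°.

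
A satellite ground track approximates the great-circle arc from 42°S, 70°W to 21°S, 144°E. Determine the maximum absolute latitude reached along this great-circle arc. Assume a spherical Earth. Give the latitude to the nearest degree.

≈ 66°S

The great circle lies in the plane with unit normal n̂ = (p₁ × p₂)/|p₁ × p₂|.
Here n̂_z ≈ -0.412; the vertex latitude is φ_max = arccos|n̂_z| ≈ 65.7°.
Check via Clairaut: cos φ_max = |cos φ₁| · sin C = cos(42.0°)·sin(146.3°) ≈ 0.412, again giving ≈ 65.7°.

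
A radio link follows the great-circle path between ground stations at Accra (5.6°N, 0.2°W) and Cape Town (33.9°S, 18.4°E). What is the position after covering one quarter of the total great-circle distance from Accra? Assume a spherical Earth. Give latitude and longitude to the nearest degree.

Write both endpoints as unit vectors p₁, p₂ with components (cos φ cos λ, cos φ sin λ, sin φ).
The central angle between the endpoints is δ = arccos(p₁·p₂) ≈ 0.755 rad (43.2°).
Interpolate at f = 1/4 with slerp weights a = sin((1−f)δ)/sin δ ≈ 0.783, b = sin(fδ)/sin δ ≈ 0.274.
p = a·p₁ + b·p₂ ≈ (0.995, 0.069, -0.076); φ = arcsin(p_z) ≈ -4.38°, λ = atan2(p_y, p_x) ≈ 3.97°.

≈ (4°S, 4°E)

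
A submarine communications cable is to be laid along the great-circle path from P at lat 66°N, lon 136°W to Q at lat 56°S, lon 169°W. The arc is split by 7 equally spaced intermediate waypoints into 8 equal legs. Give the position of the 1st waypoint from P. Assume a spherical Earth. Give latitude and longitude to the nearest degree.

≈ lat 51°N, lon 145°W

Convert each endpoint to a unit vector on the sphere (x = cos φ cos λ, y = cos φ sin λ, z = sin φ).
The central angle between the endpoints is δ = arccos(p₁·p₂) ≈ 2.173 rad (124.5°).
Interpolate at f = 1/8 with slerp weights a = sin((1−f)δ)/sin δ ≈ 1.148, b = sin(fδ)/sin δ ≈ 0.326.
p = a·p₁ + b·p₂ ≈ (-0.515, -0.359, 0.779); φ = arcsin(p_z) ≈ 51.14°, λ = atan2(p_y, p_x) ≈ -145.09°.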